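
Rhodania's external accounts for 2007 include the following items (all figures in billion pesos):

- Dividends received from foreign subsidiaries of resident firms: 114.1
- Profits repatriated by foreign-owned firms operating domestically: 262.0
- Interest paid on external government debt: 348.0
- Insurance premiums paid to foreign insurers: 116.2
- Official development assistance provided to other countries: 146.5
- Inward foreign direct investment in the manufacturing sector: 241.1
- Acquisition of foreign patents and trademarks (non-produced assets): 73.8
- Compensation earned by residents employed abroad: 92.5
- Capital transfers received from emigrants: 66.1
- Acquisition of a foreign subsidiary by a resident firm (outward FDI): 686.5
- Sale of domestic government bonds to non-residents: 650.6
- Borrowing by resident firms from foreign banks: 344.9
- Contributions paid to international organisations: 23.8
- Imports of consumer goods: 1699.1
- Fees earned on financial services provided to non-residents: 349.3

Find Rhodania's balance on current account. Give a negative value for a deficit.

-2039.7

Goods: -1699.1
Services: -116.2 + 349.3 = 233.1
Primary income: -348.0 + 92.5 + 114.1 - 262.0 = -403.4
Secondary income: -23.8 - 146.5 = -170.3
Current account = (-1699.1) + 233.1 + (-403.4) + (-170.3) = -2039.7
(Excluded from the current account — financial account: inward foreign direct investment in the manufacturing sector 241.1, acquisition of a foreign subsidiary by a resident firm (outward FDI) 686.5, sale of domestic government bonds to non-residents 650.6, borrowing by resident firms from foreign banks 344.9; capital account: acquisition of foreign patents and trademarks (non-produced assets) 73.8, capital transfers received from emigrants 66.1.)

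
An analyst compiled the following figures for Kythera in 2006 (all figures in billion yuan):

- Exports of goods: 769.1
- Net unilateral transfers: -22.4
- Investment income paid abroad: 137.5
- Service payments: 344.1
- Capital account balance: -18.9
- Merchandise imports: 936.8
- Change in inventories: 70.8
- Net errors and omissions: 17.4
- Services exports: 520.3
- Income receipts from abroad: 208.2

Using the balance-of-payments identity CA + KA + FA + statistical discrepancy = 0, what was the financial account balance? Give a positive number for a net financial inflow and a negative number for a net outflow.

-55.3

Goods balance = 769.1 - 936.8 = -167.7
Services balance = 520.3 - 344.1 = 176.2
Trade balance (goods + services) = -167.7 + 176.2 = 8.5
Net primary income = 208.2 - 137.5 = 70.7
Net secondary income = -22.4
Current account = 8.5 + 70.7 + (-22.4) = 56.8
Financial account = -(56.8 + (-18.9) + 17.4) = -55.3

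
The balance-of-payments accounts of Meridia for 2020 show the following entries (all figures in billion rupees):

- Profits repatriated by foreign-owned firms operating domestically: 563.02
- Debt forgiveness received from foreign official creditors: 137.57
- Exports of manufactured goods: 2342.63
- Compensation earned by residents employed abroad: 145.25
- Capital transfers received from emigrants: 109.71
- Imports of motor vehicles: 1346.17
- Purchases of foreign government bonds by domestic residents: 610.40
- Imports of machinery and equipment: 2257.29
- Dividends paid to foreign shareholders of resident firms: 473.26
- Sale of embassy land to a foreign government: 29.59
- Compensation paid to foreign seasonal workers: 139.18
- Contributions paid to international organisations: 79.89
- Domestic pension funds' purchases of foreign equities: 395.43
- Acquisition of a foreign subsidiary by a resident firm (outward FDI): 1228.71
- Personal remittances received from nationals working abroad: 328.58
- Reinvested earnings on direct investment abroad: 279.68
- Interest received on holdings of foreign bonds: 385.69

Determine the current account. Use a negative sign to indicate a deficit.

-1376.98

Goods: 2342.63 - 1346.17 - 2257.29 = -1260.83
Primary income: -473.26 - 563.02 + 385.69 + 279.68 + 145.25 - 139.18 = -364.84
Secondary income: 328.58 - 79.89 = 248.69
Current account = (-1260.83) + (-364.84) + 248.69 = -1376.98
(Excluded from the current account — capital account: debt forgiveness received from foreign official creditors 137.57, capital transfers received from emigrants 109.71, sale of embassy land to a foreign government 29.59; financial account: purchases of foreign government bonds by domestic residents 610.40, domestic pension funds' purchases of foreign equities 395.43, acquisition of a foreign subsidiary by a resident firm (outward FDI) 1228.71.)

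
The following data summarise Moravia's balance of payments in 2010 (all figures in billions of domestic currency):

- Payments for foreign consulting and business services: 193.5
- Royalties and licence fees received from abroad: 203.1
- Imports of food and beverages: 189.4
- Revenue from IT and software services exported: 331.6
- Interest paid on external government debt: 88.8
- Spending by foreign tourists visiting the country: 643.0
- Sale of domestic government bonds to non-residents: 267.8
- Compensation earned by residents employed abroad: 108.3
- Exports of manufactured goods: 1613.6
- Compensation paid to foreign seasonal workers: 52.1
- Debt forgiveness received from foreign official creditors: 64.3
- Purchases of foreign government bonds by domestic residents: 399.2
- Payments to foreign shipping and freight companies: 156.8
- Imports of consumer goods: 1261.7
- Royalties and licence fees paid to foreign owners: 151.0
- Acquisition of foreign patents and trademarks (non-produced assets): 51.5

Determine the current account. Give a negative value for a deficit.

806.3

Goods: 1613.6 - 189.4 - 1261.7 = 162.5
Services: 331.6 - 193.5 + 643.0 - 151.0 - 156.8 + 203.1 = 676.4
Primary income: -88.8 - 52.1 + 108.3 = -32.6
Current account = 162.5 + 676.4 + (-32.6) = 806.3
(Excluded from the current account — financial account: sale of domestic government bonds to non-residents 267.8, purchases of foreign government bonds by domestic residents 399.2; capital account: debt forgiveness received from foreign official creditors 64.3, acquisition of foreign patents and trademarks (non-produced assets) 51.5.)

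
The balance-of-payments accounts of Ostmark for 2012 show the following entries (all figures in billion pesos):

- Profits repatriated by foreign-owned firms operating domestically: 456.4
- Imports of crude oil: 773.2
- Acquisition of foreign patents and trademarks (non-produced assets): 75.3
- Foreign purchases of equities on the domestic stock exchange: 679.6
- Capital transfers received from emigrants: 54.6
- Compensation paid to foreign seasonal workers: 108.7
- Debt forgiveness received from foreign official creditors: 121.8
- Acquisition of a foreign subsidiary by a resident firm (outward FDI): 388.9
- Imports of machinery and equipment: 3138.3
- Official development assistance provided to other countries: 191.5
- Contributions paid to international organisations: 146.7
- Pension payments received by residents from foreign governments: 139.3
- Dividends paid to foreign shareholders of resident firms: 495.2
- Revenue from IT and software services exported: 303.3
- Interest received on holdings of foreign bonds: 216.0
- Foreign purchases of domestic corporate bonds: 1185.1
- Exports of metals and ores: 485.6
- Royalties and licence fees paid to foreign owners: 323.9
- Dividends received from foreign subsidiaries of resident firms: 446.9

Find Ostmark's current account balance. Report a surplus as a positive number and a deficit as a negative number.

-4042.8

Goods: -3138.3 + 485.6 - 773.2 = -3425.9
Services: -323.9 + 303.3 = -20.6
Primary income: -108.7 + 216.0 - 495.2 + 446.9 - 456.4 = -397.4
Secondary income: -146.7 - 191.5 + 139.3 = -198.9
Current account = (-3425.9) + (-20.6) + (-397.4) + (-198.9) = -4042.8
(Excluded from the current account — capital account: acquisition of foreign patents and trademarks (non-produced assets) 75.3, capital transfers received from emigrants 54.6, debt forgiveness received from foreign official creditors 121.8; financial account: foreign purchases of equities on the domestic stock exchange 679.6, acquisition of a foreign subsidiary by a resident firm (outward FDI) 388.9, foreign purchases of domestic corporate bonds 1185.1.)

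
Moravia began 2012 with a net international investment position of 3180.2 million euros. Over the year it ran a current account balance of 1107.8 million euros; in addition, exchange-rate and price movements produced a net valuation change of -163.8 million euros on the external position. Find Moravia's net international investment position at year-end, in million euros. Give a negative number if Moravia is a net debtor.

4124.2

Change in NIIP = current account + net valuation change = 1107.8 + (-163.8) = 944.0
End-of-year NIIP = 3180.2 + 944.0 = 4124.2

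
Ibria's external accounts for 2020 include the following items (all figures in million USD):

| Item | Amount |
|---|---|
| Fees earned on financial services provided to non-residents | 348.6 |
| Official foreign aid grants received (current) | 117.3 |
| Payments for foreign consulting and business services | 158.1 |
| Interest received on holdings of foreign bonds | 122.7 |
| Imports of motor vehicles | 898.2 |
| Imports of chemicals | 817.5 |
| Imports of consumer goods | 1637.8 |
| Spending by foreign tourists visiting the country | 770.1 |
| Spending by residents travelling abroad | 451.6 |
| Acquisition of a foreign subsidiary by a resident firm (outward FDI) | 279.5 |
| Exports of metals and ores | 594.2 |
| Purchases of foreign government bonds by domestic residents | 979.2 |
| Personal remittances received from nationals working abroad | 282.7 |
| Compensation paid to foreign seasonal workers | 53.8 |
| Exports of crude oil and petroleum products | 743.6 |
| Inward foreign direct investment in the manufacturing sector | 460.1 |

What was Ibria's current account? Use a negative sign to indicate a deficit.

-1037.8

Goods: -817.5 + 743.6 + 594.2 - 898.2 - 1637.8 = -2015.7
Services: -451.6 + 348.6 - 158.1 + 770.1 = 509.0
Primary income: -53.8 + 122.7 = 68.9
Secondary income: 282.7 + 117.3 = 400.0
Current account = (-2015.7) + 509.0 + 68.9 + 400.0 = -1037.8
(Excluded from the current account — financial account: acquisition of a foreign subsidiary by a resident firm (outward FDI) 279.5, purchases of foreign government bonds by domestic residents 979.2, inward foreign direct investment in the manufacturing sector 460.1.)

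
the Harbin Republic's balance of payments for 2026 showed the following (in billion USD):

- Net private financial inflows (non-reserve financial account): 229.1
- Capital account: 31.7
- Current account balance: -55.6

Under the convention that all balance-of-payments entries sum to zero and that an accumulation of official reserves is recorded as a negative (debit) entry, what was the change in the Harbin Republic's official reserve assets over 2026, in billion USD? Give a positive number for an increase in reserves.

205.2

Official reserve transactions balance = -((-55.6) + 31.7 + 229.1) = -205.2
An accumulation of reserves is recorded as a debit (negative entry), so the change in the stock of reserves is the negative of that balance.
Change in official reserves = -(-205.2) = 205.2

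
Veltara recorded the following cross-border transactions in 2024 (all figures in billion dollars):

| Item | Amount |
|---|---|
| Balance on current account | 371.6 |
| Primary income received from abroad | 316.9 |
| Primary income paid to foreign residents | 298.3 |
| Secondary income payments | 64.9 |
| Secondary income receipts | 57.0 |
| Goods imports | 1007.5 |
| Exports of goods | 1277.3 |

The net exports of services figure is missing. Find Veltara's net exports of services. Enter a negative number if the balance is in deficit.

Current account = goods balance + services balance + net primary income + net secondary income
Sum of the known components = 280.5
Net exports of services = CA - (known components) = 371.6 - 280.5 = 91.1

91.1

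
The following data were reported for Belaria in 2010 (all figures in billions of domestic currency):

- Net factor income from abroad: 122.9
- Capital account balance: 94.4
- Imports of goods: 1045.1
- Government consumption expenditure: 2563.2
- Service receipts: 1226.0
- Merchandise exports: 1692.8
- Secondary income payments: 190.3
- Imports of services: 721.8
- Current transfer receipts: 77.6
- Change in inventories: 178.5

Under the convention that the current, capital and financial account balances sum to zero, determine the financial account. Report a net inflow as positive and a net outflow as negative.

-1256.5

Goods balance = 1692.8 - 1045.1 = 647.7
Services balance = 1226.0 - 721.8 = 504.2
Trade balance (goods + services) = 647.7 + 504.2 = 1151.9
Net primary income = 122.9
Net secondary income = 77.6 - 190.3 = -112.7
Current account = 1151.9 + 122.9 + (-112.7) = 1162.1
Financial account = -(1162.1 + 94.4) = -1256.5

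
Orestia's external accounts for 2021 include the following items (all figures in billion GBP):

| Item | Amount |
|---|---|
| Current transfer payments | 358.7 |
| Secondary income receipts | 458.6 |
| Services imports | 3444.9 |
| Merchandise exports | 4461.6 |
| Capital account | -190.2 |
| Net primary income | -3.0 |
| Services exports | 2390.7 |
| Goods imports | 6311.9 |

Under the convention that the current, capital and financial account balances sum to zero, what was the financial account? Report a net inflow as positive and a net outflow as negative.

Goods balance = 4461.6 - 6311.9 = -1850.3
Services balance = 2390.7 - 3444.9 = -1054.2
Trade balance (goods + services) = -1850.3 + (-1054.2) = -2904.5
Net primary income = -3.0
Net secondary income = 458.6 - 358.7 = 99.9
Current account = -2904.5 + (-3.0) + 99.9 = -2807.6
Financial account = -(-2807.6 + (-190.2)) = 2997.8

2997.8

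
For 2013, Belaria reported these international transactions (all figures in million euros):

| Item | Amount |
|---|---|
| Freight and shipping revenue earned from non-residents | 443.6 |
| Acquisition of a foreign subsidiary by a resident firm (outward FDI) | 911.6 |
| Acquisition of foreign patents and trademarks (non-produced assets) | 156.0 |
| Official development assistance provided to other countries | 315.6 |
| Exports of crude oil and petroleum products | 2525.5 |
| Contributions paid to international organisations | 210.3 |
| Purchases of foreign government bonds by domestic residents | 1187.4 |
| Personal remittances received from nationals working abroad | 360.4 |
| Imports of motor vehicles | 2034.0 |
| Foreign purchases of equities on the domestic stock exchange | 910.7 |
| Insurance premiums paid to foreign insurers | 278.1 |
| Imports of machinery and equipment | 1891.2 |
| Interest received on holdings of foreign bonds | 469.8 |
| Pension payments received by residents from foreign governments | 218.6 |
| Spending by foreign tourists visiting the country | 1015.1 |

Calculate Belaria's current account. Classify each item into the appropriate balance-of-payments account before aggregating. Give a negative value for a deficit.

Goods: -1891.2 - 2034.0 + 2525.5 = -1399.7
Services: -278.1 + 443.6 + 1015.1 = 1180.6
Primary income: 469.8
Secondary income: 360.4 - 210.3 + 218.6 - 315.6 = 53.1
Current account = (-1399.7) + 1180.6 + 469.8 + 53.1 = 303.8
(Excluded from the current account — financial account: acquisition of a foreign subsidiary by a resident firm (outward FDI) 911.6, purchases of foreign government bonds by domestic residents 1187.4, foreign purchases of equities on the domestic stock exchange 910.7; capital account: acquisition of foreign patents and trademarks (non-produced assets) 156.0.)

303.8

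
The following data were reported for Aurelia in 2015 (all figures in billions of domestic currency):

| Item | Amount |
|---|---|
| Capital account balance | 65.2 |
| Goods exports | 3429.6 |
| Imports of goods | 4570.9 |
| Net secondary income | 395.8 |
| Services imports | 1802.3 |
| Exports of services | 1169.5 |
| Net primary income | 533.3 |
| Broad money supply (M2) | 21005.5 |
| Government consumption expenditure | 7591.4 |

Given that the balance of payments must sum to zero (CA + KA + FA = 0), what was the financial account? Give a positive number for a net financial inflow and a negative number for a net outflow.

779.8

Goods balance = 3429.6 - 4570.9 = -1141.3
Services balance = 1169.5 - 1802.3 = -632.8
Trade balance (goods + services) = -1141.3 + (-632.8) = -1774.1
Net primary income = 533.3
Net secondary income = 395.8
Current account = -1774.1 + 533.3 + 395.8 = -845.0
Financial account = -(-845.0 + 65.2) = 779.8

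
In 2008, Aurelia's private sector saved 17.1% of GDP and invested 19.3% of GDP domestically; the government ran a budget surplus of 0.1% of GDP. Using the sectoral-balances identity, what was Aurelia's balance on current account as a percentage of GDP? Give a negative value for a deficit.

By the sectoral-balances identity, CA = (S_private - I) + (T - G).
Private balance = 17.1 - 19.3 = -2.2
Government balance (T - G) = 0.1
CA = -2.2 + 0.1 = -2.1

-2.1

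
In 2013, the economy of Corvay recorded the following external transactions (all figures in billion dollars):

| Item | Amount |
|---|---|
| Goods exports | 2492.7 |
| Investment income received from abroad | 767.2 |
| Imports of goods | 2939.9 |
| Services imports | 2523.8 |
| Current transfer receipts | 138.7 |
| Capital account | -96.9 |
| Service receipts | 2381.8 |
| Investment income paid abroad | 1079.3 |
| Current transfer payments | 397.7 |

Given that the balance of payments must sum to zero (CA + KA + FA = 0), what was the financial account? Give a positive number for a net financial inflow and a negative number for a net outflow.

1257.2

Goods balance = 2492.7 - 2939.9 = -447.2
Services balance = 2381.8 - 2523.8 = -142.0
Trade balance (goods + services) = -447.2 + (-142.0) = -589.2
Net primary income = 767.2 - 1079.3 = -312.1
Net secondary income = 138.7 - 397.7 = -259.0
Current account = -589.2 + (-312.1) + (-259.0) = -1160.3
Financial account = -(-1160.3 + (-96.9)) = 1257.2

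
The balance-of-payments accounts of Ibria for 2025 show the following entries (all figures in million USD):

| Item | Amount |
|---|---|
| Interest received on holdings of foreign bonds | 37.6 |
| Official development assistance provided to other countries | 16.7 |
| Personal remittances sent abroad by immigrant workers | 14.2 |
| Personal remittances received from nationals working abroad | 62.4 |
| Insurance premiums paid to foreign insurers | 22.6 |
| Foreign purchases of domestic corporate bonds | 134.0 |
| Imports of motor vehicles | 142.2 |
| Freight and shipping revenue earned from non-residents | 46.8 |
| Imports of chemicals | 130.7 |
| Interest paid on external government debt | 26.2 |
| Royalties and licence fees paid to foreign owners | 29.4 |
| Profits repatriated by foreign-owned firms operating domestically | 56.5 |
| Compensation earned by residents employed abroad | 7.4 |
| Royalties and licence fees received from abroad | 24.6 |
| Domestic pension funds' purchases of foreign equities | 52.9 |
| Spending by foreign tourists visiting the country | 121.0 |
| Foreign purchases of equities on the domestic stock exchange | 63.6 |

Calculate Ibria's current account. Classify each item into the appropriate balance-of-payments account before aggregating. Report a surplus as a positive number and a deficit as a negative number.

Goods: -142.2 - 130.7 = -272.9
Services: 121.0 + 46.8 - 29.4 - 22.6 + 24.6 = 140.4
Primary income: -26.2 - 56.5 + 37.6 + 7.4 = -37.7
Secondary income: -16.7 - 14.2 + 62.4 = 31.5
Current account = (-272.9) + 140.4 + (-37.7) + 31.5 = -138.7
(Excluded from the current account — financial account: foreign purchases of domestic corporate bonds 134.0, domestic pension funds' purchases of foreign equities 52.9, foreign purchases of equities on the domestic stock exchange 63.6.)

-138.7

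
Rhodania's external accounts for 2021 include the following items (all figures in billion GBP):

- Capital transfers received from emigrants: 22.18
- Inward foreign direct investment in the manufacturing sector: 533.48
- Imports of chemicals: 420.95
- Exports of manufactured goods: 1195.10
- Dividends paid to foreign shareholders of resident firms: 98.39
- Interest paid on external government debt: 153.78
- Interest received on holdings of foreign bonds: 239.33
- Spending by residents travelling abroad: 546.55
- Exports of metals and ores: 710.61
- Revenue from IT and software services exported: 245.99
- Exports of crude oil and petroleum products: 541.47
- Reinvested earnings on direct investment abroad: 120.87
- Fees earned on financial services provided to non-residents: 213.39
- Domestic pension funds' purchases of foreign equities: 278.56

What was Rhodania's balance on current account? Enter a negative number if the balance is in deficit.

2047.09

Goods: 541.47 + 1195.10 + 710.61 - 420.95 = 2026.23
Services: 213.39 - 546.55 + 245.99 = -87.17
Primary income: -153.78 + 239.33 + 120.87 - 98.39 = 108.03
Current account = 2026.23 + (-87.17) + 108.03 = 2047.09
(Excluded from the current account — capital account: capital transfers received from emigrants 22.18; financial account: inward foreign direct investment in the manufacturing sector 533.48, domestic pension funds' purchases of foreign equities 278.56.)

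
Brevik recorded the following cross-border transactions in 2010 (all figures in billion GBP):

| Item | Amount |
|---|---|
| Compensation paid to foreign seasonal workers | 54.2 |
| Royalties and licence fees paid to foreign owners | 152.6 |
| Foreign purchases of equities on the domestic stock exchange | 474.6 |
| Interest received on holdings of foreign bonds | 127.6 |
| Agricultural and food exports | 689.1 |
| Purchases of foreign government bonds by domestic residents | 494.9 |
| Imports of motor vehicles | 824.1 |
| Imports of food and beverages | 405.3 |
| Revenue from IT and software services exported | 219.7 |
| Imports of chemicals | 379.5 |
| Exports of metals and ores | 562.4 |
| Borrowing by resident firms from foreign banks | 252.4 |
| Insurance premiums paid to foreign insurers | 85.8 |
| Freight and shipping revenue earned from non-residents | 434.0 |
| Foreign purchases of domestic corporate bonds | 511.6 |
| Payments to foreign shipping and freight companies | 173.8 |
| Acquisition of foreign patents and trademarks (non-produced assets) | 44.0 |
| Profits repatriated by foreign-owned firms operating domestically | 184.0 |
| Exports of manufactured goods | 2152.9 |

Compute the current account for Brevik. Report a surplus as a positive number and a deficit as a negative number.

1926.4

Goods: 562.4 - 379.5 - 405.3 - 824.1 + 2152.9 + 689.1 = 1795.5
Services: 219.7 - 173.8 - 85.8 - 152.6 + 434.0 = 241.5
Primary income: -54.2 - 184.0 + 127.6 = -110.6
Current account = 1795.5 + 241.5 + (-110.6) = 1926.4
(Excluded from the current account — financial account: foreign purchases of equities on the domestic stock exchange 474.6, purchases of foreign government bonds by domestic residents 494.9, borrowing by resident firms from foreign banks 252.4, foreign purchases of domestic corporate bonds 511.6; capital account: acquisition of foreign patents and trademarks (non-produced assets) 44.0.)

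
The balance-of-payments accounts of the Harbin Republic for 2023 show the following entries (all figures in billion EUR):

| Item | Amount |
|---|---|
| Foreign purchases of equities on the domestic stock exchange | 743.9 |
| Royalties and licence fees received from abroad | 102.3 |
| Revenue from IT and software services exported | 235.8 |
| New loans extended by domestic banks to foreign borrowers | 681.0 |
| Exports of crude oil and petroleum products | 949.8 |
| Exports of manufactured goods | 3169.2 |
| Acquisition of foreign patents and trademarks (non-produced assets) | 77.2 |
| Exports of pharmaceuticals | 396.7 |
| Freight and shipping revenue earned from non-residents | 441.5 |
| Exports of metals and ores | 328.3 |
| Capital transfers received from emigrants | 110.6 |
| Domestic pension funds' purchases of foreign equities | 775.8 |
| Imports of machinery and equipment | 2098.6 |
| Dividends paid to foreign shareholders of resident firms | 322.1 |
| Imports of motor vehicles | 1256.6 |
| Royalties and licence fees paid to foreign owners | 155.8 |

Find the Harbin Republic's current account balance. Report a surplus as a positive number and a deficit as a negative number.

Goods: 949.8 - 1256.6 - 2098.6 + 328.3 + 396.7 + 3169.2 = 1488.8
Services: 235.8 + 102.3 - 155.8 + 441.5 = 623.8
Primary income: -322.1
Current account = 1488.8 + 623.8 + (-322.1) = 1790.5
(Excluded from the current account — financial account: foreign purchases of equities on the domestic stock exchange 743.9, new loans extended by domestic banks to foreign borrowers 681.0, domestic pension funds' purchases of foreign equities 775.8; capital account: acquisition of foreign patents and trademarks (non-produced assets) 77.2, capital transfers received from emigrants 110.6.)

1790.5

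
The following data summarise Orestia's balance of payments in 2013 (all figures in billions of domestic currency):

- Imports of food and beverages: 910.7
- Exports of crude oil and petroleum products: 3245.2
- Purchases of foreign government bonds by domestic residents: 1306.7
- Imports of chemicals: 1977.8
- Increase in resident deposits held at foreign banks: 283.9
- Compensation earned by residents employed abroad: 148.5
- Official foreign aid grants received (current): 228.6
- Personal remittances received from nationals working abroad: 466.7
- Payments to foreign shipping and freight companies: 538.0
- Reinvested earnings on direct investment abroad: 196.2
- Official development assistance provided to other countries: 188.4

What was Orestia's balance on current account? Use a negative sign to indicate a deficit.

670.3

Goods: -1977.8 + 3245.2 - 910.7 = 356.7
Services: -538.0
Primary income: 148.5 + 196.2 = 344.7
Secondary income: 466.7 - 188.4 + 228.6 = 506.9
Current account = 356.7 + (-538.0) + 344.7 + 506.9 = 670.3
(Excluded from the current account — financial account: purchases of foreign government bonds by domestic residents 1306.7, increase in resident deposits held at foreign banks 283.9.)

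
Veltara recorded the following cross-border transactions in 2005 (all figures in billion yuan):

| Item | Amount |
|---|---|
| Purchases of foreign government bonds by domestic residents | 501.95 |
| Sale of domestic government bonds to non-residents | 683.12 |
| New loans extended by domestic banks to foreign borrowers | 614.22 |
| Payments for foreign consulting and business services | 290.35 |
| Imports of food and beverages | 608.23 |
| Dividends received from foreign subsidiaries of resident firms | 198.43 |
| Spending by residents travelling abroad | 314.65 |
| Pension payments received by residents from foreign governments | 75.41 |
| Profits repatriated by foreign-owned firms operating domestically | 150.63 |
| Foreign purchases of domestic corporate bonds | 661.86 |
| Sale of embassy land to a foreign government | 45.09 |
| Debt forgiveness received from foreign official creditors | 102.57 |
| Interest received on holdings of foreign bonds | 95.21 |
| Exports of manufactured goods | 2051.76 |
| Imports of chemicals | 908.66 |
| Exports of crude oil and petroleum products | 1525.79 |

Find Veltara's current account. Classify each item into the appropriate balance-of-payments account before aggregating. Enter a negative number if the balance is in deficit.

1674.08

Goods: -908.66 + 2051.76 + 1525.79 - 608.23 = 2060.66
Services: -314.65 - 290.35 = -605.00
Primary income: 198.43 - 150.63 + 95.21 = 143.01
Secondary income: 75.41
Current account = 2060.66 + (-605.00) + 143.01 + 75.41 = 1674.08
(Excluded from the current account — financial account: purchases of foreign government bonds by domestic residents 501.95, sale of domestic government bonds to non-residents 683.12, new loans extended by domestic banks to foreign borrowers 614.22, foreign purchases of domestic corporate bonds 661.86; capital account: sale of embassy land to a foreign government 45.09, debt forgiveness received from foreign official creditors 102.57.)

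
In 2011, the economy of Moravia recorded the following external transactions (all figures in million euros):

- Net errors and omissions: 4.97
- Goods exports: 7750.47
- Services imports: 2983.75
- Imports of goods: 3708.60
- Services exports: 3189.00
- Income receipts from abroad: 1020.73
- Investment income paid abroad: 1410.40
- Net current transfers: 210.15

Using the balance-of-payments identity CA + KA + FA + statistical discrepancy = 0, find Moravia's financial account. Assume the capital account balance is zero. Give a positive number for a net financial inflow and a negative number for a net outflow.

Goods balance = 7750.47 - 3708.60 = 4041.87
Services balance = 3189.00 - 2983.75 = 205.25
Trade balance (goods + services) = 4041.87 + 205.25 = 4247.12
Net primary income = 1020.73 - 1410.40 = -389.67
Net secondary income = 210.15
Current account = 4247.12 + (-389.67) + 210.15 = 4067.60
Financial account = -(4067.60 + 4.97) = -4072.57

-4072.57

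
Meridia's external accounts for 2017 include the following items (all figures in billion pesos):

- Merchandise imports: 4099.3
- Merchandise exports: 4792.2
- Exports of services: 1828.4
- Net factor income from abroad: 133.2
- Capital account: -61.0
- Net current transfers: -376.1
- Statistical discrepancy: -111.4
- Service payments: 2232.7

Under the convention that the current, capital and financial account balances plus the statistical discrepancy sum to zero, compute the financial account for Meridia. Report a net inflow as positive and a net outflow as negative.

126.7

Goods balance = 4792.2 - 4099.3 = 692.9
Services balance = 1828.4 - 2232.7 = -404.3
Trade balance (goods + services) = 692.9 + (-404.3) = 288.6
Net primary income = 133.2
Net secondary income = -376.1
Current account = 288.6 + 133.2 + (-376.1) = 45.7
Financial account = -(45.7 + (-61.0) + (-111.4)) = 126.7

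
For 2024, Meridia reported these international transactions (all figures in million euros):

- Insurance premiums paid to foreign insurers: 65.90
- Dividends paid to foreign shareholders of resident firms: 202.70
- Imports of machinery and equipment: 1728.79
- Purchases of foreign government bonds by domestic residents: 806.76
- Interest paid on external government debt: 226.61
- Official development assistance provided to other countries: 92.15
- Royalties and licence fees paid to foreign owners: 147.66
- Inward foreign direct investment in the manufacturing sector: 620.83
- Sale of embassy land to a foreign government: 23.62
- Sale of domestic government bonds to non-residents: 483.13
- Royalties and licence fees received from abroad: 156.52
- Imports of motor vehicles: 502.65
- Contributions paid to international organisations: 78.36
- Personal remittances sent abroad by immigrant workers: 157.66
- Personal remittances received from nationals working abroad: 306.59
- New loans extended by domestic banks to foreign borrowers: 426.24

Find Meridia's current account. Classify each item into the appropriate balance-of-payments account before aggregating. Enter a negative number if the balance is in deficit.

-2739.37

Goods: -1728.79 - 502.65 = -2231.44
Services: -65.90 + 156.52 - 147.66 = -57.04
Primary income: -202.70 - 226.61 = -429.31
Secondary income: 306.59 - 92.15 - 78.36 - 157.66 = -21.58
Current account = (-2231.44) + (-57.04) + (-429.31) + (-21.58) = -2739.37
(Excluded from the current account — financial account: purchases of foreign government bonds by domestic residents 806.76, inward foreign direct investment in the manufacturing sector 620.83, sale of domestic government bonds to non-residents 483.13, new loans extended by domestic banks to foreign borrowers 426.24; capital account: sale of embassy land to a foreign government 23.62.)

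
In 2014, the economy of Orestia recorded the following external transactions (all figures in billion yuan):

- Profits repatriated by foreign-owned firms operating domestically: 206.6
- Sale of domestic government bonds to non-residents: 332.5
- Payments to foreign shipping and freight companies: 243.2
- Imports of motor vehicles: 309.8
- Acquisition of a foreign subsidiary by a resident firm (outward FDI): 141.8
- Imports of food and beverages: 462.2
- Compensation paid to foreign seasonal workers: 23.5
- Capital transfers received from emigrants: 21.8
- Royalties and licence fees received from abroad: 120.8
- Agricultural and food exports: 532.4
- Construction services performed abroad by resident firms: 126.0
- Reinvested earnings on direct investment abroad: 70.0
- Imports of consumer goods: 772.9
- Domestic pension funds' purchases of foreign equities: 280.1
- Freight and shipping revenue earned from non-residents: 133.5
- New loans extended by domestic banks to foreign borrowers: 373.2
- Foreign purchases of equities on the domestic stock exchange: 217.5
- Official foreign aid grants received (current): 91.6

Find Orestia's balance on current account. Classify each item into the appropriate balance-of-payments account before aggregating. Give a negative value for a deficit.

Goods: -462.2 - 309.8 - 772.9 + 532.4 = -1012.5
Services: 133.5 + 120.8 - 243.2 + 126.0 = 137.1
Primary income: -23.5 - 206.6 + 70.0 = -160.1
Secondary income: 91.6
Current account = (-1012.5) + 137.1 + (-160.1) + 91.6 = -943.9
(Excluded from the current account — financial account: sale of domestic government bonds to non-residents 332.5, acquisition of a foreign subsidiary by a resident firm (outward FDI) 141.8, domestic pension funds' purchases of foreign equities 280.1, new loans extended by domestic banks to foreign borrowers 373.2, foreign purchases of equities on the domestic stock exchange 217.5; capital account: capital transfers received from emigrants 21.8.)

-943.9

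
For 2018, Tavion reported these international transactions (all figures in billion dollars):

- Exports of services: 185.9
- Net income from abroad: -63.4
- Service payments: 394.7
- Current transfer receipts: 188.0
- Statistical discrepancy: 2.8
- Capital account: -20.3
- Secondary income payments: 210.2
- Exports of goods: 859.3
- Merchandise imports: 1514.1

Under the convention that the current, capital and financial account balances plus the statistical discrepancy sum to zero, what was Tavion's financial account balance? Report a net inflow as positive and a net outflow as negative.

Goods balance = 859.3 - 1514.1 = -654.8
Services balance = 185.9 - 394.7 = -208.8
Trade balance (goods + services) = -654.8 + (-208.8) = -863.6
Net primary income = -63.4
Net secondary income = 188.0 - 210.2 = -22.2
Current account = -863.6 + (-63.4) + (-22.2) = -949.2
Financial account = -(-949.2 + (-20.3) + 2.8) = 966.7

966.7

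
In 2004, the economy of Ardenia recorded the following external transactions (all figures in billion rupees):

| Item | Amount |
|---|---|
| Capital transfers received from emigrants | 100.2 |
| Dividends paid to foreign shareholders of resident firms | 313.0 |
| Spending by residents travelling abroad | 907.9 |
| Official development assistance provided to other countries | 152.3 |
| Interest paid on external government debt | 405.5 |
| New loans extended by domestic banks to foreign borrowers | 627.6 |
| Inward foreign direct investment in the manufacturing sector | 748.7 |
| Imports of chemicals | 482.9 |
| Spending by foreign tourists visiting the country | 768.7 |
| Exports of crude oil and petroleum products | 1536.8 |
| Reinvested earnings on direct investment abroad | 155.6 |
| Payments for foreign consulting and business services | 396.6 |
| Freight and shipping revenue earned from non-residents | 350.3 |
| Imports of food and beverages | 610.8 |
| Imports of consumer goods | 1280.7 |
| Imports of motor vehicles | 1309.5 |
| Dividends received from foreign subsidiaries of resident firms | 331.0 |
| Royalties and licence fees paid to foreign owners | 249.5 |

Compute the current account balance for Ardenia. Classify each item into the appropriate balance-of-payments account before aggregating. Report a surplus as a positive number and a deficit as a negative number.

-2966.3

Goods: -1280.7 - 1309.5 - 482.9 + 1536.8 - 610.8 = -2147.1
Services: -396.6 - 249.5 + 768.7 + 350.3 - 907.9 = -435.0
Primary income: -405.5 + 331.0 + 155.6 - 313.0 = -231.9
Secondary income: -152.3
Current account = (-2147.1) + (-435.0) + (-231.9) + (-152.3) = -2966.3
(Excluded from the current account — capital account: capital transfers received from emigrants 100.2; financial account: new loans extended by domestic banks to foreign borrowers 627.6, inward foreign direct investment in the manufacturing sector 748.7.)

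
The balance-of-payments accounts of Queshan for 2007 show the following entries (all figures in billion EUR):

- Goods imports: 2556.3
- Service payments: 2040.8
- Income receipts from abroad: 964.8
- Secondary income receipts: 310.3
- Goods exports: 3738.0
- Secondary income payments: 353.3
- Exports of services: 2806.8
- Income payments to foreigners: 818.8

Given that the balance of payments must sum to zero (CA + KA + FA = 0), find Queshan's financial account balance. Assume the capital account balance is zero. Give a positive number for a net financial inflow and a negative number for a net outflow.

-2050.7

Goods balance = 3738.0 - 2556.3 = 1181.7
Services balance = 2806.8 - 2040.8 = 766.0
Trade balance (goods + services) = 1181.7 + 766.0 = 1947.7
Net primary income = 964.8 - 818.8 = 146.0
Net secondary income = 310.3 - 353.3 = -43.0
Current account = 1947.7 + 146.0 + (-43.0) = 2050.7
Financial account = -(2050.7) = -2050.7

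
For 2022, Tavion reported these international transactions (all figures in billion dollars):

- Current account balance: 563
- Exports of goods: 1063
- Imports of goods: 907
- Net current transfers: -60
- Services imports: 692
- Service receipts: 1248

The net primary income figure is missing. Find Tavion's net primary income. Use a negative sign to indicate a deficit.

-89

Current account = goods balance + services balance + net primary income + net secondary income
Sum of the known components = 652
Net primary income = CA - (known components) = 563 - 652 = -89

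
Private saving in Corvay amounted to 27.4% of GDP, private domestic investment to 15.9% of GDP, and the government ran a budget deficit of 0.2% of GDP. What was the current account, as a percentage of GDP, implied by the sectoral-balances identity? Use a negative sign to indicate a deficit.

11.3

By the sectoral-balances identity, CA = (S_private - I) + (T - G).
Private balance = 27.4 - 15.9 = 11.5
Government balance (T - G) = -0.2
CA = 11.5 + (-0.2) = 11.3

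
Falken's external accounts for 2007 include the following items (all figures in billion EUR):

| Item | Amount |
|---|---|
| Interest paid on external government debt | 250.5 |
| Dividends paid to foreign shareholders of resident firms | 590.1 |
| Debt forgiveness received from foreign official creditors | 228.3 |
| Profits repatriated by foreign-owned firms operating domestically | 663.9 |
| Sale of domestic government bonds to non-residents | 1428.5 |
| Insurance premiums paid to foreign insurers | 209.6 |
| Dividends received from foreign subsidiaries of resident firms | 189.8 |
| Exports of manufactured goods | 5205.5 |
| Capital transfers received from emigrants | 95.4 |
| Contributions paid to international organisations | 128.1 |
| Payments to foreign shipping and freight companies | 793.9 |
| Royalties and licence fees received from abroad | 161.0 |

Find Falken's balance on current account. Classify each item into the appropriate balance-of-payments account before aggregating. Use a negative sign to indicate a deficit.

Goods: 5205.5
Services: -793.9 - 209.6 + 161.0 = -842.5
Primary income: -590.1 - 663.9 + 189.8 - 250.5 = -1314.7
Secondary income: -128.1
Current account = 5205.5 + (-842.5) + (-1314.7) + (-128.1) = 2920.2
(Excluded from the current account — capital account: debt forgiveness received from foreign official creditors 228.3, capital transfers received from emigrants 95.4; financial account: sale of domestic government bonds to non-residents 1428.5.)

2920.2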